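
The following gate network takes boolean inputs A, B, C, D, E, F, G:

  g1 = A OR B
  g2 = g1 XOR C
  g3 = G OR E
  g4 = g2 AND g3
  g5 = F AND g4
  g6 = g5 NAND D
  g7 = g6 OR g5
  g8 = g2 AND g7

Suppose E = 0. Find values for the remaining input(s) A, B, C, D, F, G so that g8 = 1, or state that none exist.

A=0, B=1, C=0, D=1, F=1, G=1

g8 = g2 AND g7 must be 1, so both g2 = 1 and g7 = 1.
g2 = g1 XOR C must be 1, so g1 and C differ.
Check with E = 0 and A=0, B=1, C=0, D=1, F=1, G=1:
g1 = A OR B = 0 OR 1 = 1
g2 = g1 XOR C = 1 XOR 0 = 1
g3 = G OR E = 1 OR 0 = 1
g4 = g2 AND g3 = 1 AND 1 = 1
g5 = F AND g4 = 1 AND 1 = 1
g6 = g5 NAND D = 1 NAND 1 = 0
g7 = g6 OR g5 = 0 OR 1 = 1
g8 = g2 AND g7 = 1 AND 1 = 1
So g8 = 1.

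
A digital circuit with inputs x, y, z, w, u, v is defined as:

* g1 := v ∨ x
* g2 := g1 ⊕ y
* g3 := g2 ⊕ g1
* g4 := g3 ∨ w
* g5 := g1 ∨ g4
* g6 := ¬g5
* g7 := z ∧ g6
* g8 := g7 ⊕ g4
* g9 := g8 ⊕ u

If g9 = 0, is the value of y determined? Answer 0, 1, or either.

either

Both values of y occur among assignments with g9 = 0:
  y=0: x=0, y=0, z=0, w=0, u=0, v=0
  y=1: x=0, y=1, z=0, w=0, u=1, v=0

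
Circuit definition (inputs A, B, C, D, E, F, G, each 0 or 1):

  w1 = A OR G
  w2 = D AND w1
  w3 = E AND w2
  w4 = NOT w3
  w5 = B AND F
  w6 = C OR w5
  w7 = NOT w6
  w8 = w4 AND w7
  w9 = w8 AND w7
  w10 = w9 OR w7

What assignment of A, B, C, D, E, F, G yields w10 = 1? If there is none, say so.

A=1 B=1 C=0 D=1 E=1 F=0 G=0

w10 = w9 OR w7 must be 1, so at least one of w9, w7 is 1.
Check with A=1 B=1 C=0 D=1 E=1 F=0 G=0:
w1 = A OR G = 1 OR 0 = 1
w2 = D AND w1 = 1 AND 1 = 1
w3 = E AND w2 = 1 AND 1 = 1
w4 = NOT w3 = NOT 1 = 0
w5 = B AND F = 1 AND 0 = 0
w6 = C OR w5 = 0 OR 0 = 0
w7 = NOT w6 = NOT 0 = 1
w8 = w4 AND w7 = 0 AND 1 = 0
w9 = w8 AND w7 = 0 AND 1 = 0
w10 = w9 OR w7 = 0 OR 1 = 1
So w10 = 1 as required.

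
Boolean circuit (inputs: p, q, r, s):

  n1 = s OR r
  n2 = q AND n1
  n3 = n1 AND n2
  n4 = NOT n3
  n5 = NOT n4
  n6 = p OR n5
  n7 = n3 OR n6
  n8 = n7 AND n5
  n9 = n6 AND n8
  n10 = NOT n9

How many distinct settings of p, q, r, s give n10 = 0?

n10 = NOT n9 must be 0, so n9 = 1.
Enumerating the 16 input combinations, 6 give n10 = 0 and 10 give n10 = 1.

6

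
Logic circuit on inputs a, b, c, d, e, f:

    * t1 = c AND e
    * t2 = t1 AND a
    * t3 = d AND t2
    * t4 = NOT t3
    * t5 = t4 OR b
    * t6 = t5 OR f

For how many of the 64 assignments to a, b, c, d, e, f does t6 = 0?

1

t6 = t5 OR f must be 0, so both t5 = 0 and f = 0.
Satisfying assignments:
  a=1, b=0, c=1, d=1, e=1, f=0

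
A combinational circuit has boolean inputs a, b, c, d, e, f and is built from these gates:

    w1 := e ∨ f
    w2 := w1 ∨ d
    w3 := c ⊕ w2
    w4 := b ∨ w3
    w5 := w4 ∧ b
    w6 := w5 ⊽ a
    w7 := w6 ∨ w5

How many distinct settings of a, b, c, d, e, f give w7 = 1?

48

w7 = w6 ∨ w5 must be 1, so at least one of w6, w5 is 1.
Enumerating the 64 input combinations, 48 give w7 = 1 and 16 give w7 = 0.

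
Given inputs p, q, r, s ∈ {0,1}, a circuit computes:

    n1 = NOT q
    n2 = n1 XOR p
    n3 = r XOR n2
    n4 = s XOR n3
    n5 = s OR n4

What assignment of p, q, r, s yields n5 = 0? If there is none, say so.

n5 = s OR n4 must be 0, so both s = 0 and n4 = 0.
Check with p=0 q=0 r=1 s=0:
n1 = NOT q = NOT 0 = 1
n2 = n1 XOR p = 1 XOR 0 = 1
n3 = r XOR n2 = 1 XOR 1 = 0
n4 = s XOR n3 = 0 XOR 0 = 0
n5 = s OR n4 = 0 OR 0 = 0
So n5 = 0 as required.

p=0 q=0 r=1 s=0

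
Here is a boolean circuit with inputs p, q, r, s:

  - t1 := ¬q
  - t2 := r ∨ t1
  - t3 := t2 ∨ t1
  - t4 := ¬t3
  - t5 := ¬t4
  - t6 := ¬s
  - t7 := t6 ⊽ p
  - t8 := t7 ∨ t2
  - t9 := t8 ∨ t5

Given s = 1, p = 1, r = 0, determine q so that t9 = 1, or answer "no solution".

t9 = t8 ∨ t5 must be 1, so at least one of t8, t5 is 1.
Check with s = 1, p = 1, r = 0 and q=0:
t1 = ¬q = ¬0 = 1
t2 = r ∨ t1 = 0 ∨ 1 = 1
t3 = t2 ∨ t1 = 1 ∨ 1 = 1
t4 = ¬t3 = ¬1 = 0
t5 = ¬t4 = ¬0 = 1
t6 = ¬s = ¬1 = 0
t7 = t6 ⊽ p = 0 ⊽ 1 = 0
t8 = t7 ∨ t2 = 0 ∨ 1 = 1
t9 = t8 ∨ t5 = 1 ∨ 1 = 1
So t9 = 1.

q=0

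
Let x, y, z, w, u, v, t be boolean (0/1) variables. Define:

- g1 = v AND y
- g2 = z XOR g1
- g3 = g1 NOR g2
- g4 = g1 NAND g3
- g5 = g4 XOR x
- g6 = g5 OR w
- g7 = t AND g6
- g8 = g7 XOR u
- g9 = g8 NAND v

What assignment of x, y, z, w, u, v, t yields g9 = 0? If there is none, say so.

g9 = g8 NAND v must be 0, so both g8 = 1 and v = 1.
g8 = g7 XOR u must be 1, so g7 and u differ.
Check with x=0 y=1 z=0 w=0 u=0 v=1 t=1:
g1 = v AND y = 1 AND 1 = 1
g2 = z XOR g1 = 0 XOR 1 = 1
g3 = g1 NOR g2 = 1 NOR 1 = 0
g4 = g1 NAND g3 = 1 NAND 0 = 1
g5 = g4 XOR x = 1 XOR 0 = 1
g6 = g5 OR w = 1 OR 0 = 1
g7 = t AND g6 = 1 AND 1 = 1
g8 = g7 XOR u = 1 XOR 0 = 1
g9 = g8 NAND v = 1 NAND 1 = 0
So g9 = 0 as required.

x=0 y=1 z=0 w=0 u=0 v=1 t=1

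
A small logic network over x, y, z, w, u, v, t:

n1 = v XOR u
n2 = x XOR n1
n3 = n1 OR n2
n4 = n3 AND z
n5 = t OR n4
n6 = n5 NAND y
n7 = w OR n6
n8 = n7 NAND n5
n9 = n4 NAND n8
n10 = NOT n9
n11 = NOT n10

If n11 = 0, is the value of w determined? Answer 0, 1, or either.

n11 = NOT n10 must be 0, so n10 = 1.
n10 = NOT n9 must be 1, so n9 = 0.
n9 = n4 NAND n8 must be 0, so both n4 = 1 and n8 = 1.
Every assignment with n11 = 0 has w = 0; there are 12 such assignment(s).

0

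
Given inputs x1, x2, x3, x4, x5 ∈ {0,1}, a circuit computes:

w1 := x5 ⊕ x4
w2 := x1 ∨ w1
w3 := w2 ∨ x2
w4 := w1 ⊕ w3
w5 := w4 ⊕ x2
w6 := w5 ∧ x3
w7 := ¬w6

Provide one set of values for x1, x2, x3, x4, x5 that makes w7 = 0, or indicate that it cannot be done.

x1=0 x2=1 x3=1 x4=0 x5=1

Check with x1=0 x2=1 x3=1 x4=0 x5=1:
w1 = x5 ⊕ x4 = 1 ⊕ 0 = 1
w2 = x1 ∨ w1 = 0 ∨ 1 = 1
w3 = w2 ∨ x2 = 1 ∨ 1 = 1
w4 = w1 ⊕ w3 = 1 ⊕ 1 = 0
w5 = w4 ⊕ x2 = 0 ⊕ 1 = 1
w6 = w5 ∧ x3 = 1 ∧ 1 = 1
w7 = ¬w6 = ¬1 = 0
So w7 = 0 as required.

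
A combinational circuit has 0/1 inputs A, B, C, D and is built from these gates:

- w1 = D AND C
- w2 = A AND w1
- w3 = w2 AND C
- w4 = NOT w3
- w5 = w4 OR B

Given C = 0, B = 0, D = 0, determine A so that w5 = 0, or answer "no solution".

With C = 0, B = 0, D = 0 fixed, none of the 2 settings of A give w5 = 0.
For example, with A=0:
w1 = D AND C = 0 AND 0 = 0
w2 = A AND w1 = 0 AND 0 = 0
w3 = w2 AND C = 0 AND 0 = 0
w4 = NOT w3 = NOT 0 = 1
w5 = w4 OR B = 1 OR 0 = 1
giving w5 = 1 ≠ 0.

no solution exists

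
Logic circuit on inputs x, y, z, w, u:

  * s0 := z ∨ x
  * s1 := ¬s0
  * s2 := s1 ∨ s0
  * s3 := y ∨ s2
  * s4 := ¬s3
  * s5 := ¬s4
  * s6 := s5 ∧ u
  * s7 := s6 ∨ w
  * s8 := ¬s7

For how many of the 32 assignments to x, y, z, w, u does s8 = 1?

s8 = ¬s7 must be 1, so s7 = 0.
Enumerating the 32 input combinations, 8 give s8 = 1 and 24 give s8 = 0.

8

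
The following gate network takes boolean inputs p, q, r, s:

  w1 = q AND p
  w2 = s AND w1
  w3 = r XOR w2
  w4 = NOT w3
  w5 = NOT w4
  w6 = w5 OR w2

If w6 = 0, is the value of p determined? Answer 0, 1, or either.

either

Both values of p occur among assignments with w6 = 0:
  p=0: p=0, q=0, r=0, s=0
  p=1: p=1, q=0, r=0, s=0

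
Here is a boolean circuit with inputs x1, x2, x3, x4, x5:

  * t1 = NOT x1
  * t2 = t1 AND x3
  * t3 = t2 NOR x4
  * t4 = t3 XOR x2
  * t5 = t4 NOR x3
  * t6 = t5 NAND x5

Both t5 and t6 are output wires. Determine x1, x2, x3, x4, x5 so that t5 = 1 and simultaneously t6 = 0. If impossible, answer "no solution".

Check with x1=1 x2=1 x3=0 x4=0 x5=1:
t1 = NOT x1 = NOT 1 = 0
t2 = t1 AND x3 = 0 AND 0 = 0
t3 = t2 NOR x4 = 0 NOR 0 = 1
t4 = t3 XOR x2 = 1 XOR 1 = 0
t5 = t4 NOR x3 = 0 NOR 0 = 1
t6 = t5 NAND x5 = 1 NAND 1 = 0
So t5 = 1 and t6 = 0.

x1=1 x2=1 x3=0 x4=0 x5=1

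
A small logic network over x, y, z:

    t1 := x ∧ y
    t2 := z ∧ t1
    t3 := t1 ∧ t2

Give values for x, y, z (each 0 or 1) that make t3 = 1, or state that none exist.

x=1, y=1, z=1

t3 = t1 ∧ t2 must be 1, so both t1 = 1 and t2 = 1.
t1 = x ∧ y must be 1, so both x = 1 and y = 1.
t2 = z ∧ t1 must be 1, so both z = 1 and t1 = 1.
Check with x=1, y=1, z=1:
t1 = x ∧ y = 1 ∧ 1 = 1
t2 = z ∧ t1 = 1 ∧ 1 = 1
t3 = t1 ∧ t2 = 1 ∧ 1 = 1
So t3 = 1 as required.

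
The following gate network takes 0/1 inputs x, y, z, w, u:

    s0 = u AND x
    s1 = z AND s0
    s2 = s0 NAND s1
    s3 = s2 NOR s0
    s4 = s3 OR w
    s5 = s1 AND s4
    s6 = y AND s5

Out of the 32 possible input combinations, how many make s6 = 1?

1

s6 = y AND s5 must be 1, so both y = 1 and s5 = 1.
s5 = s1 AND s4 must be 1, so both s1 = 1 and s4 = 1.
s1 = z AND s0 must be 1, so both z = 1 and s0 = 1.
Satisfying assignments:
  x=1, y=1, z=1, w=1, u=1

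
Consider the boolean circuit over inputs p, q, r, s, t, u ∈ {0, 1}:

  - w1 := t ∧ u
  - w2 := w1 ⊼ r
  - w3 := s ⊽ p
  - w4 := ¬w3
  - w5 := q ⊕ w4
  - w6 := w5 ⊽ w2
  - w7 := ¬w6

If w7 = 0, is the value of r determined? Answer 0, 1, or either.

1

w7 = ¬w6 must be 0, so w6 = 1.
w6 = w5 ⊽ w2 must be 1, so both w5 = 0 and w2 = 0.
Every assignment with w7 = 0 has r = 1; there are 4 such assignment(s).
  p=0, q=0, r=1, s=0, t=1, u=1
  p=0, q=1, r=1, s=1, t=1, u=1
  p=1, q=1, r=1, s=0, t=1, u=1
  p=1, q=1, r=1, s=1, t=1, u=1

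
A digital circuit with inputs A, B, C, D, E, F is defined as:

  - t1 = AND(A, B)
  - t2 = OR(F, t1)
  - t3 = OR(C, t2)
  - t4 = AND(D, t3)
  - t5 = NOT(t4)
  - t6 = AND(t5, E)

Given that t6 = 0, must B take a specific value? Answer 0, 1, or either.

either

Both values of B occur among assignments with t6 = 0:
  B=0: A=0, B=0, C=0, D=0, E=0, F=0
  B=1: A=0, B=1, C=0, D=0, E=0, F=0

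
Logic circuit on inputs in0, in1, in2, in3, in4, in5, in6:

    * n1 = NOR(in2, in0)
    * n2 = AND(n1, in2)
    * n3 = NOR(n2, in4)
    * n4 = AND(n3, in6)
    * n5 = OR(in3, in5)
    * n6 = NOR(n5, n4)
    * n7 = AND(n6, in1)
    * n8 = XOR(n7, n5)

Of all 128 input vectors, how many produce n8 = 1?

n8 = XOR(n7, n5) must be 1, so n7 and n5 differ.
Enumerating the 128 input combinations, 108 give n8 = 1 and 20 give n8 = 0.

108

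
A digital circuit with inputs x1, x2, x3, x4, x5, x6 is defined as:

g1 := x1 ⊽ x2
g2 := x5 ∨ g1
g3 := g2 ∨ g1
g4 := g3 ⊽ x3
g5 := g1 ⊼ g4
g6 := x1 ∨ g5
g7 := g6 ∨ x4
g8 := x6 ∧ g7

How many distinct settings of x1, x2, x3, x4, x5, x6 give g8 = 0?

g8 = x6 ∧ g7 must be 0, so at least one of x6, g7 is 0.
Enumerating the 64 input combinations, 32 give g8 = 0 and 32 give g8 = 1.

32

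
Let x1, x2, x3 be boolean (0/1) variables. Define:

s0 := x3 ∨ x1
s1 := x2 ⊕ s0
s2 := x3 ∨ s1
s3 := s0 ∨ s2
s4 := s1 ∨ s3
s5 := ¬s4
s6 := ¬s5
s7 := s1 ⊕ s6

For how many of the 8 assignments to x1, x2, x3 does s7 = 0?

5

s7 = s1 ⊕ s6 must be 0, so s1 and s6 are equal.
Satisfying assignments:
  x1=0, x2=0, x3=0
  x1=0, x2=0, x3=1
  x1=0, x2=1, x3=0
  x1=1, x2=0, x3=0
  x1=1, x2=0, x3=1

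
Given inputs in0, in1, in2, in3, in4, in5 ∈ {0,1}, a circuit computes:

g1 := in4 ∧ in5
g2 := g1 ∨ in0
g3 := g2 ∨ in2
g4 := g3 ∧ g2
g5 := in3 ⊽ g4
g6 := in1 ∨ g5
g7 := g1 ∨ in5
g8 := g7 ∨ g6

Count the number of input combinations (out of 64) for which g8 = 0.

12

g8 = g7 ∨ g6 must be 0, so both g7 = 0 and g6 = 0.
Enumerating the 64 input combinations, 12 give g8 = 0 and 52 give g8 = 1.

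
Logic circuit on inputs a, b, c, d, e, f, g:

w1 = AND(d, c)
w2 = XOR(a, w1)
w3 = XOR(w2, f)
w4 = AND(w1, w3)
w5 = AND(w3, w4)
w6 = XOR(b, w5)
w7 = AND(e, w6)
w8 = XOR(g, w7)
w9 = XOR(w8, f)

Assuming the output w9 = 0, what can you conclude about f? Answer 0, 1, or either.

Both values of f occur among assignments with w9 = 0:
  f=0: a=0, b=0, c=0, d=0, e=0, f=0, g=0
  f=1: a=0, b=0, c=0, d=0, e=0, f=1, g=1

either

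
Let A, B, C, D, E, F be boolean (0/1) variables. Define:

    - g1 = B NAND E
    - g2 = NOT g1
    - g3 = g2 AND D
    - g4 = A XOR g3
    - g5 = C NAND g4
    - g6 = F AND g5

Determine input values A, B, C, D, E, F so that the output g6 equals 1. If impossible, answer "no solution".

Check with A=0, B=0, C=0, D=0, E=0, F=1:
g1 = B NAND E = 0 NAND 0 = 1
g2 = NOT g1 = NOT 1 = 0
g3 = g2 AND D = 0 AND 0 = 0
g4 = A XOR g3 = 0 XOR 0 = 0
g5 = C NAND g4 = 0 NAND 0 = 1
g6 = F AND g5 = 1 AND 1 = 1
So g6 = 1 as required.

A=0, B=0, C=0, D=0, E=0, F=1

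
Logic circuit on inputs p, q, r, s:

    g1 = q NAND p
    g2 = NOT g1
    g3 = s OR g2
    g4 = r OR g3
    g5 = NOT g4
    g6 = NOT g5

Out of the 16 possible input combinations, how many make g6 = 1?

g6 = NOT g5 must be 1, so g5 = 0.
Enumerating the 16 input combinations, 13 give g6 = 1 and 3 give g6 = 0.

13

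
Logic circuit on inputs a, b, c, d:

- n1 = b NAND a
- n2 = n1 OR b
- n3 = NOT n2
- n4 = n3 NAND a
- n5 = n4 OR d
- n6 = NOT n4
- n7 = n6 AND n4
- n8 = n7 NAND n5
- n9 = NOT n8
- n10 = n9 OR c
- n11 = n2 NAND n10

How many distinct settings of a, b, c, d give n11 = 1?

n11 = n2 NAND n10 must be 1, so at least one of n2, n10 is 0.
Enumerating the 16 input combinations, 8 give n11 = 1 and 8 give n11 = 0.

8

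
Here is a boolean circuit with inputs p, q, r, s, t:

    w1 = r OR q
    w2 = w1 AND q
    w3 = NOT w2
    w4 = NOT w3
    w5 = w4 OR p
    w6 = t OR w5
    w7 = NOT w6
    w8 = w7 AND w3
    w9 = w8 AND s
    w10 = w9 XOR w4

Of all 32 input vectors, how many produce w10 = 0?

w10 = w9 XOR w4 must be 0, so w9 and w4 are equal.
Enumerating the 32 input combinations, 14 give w10 = 0 and 18 give w10 = 1.

14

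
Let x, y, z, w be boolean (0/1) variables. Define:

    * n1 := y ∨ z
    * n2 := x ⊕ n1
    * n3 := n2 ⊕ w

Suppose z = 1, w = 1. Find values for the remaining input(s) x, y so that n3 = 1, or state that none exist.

Check with z = 1, w = 1 and x=1, y=1:
n1 = y ∨ z = 1 ∨ 1 = 1
n2 = x ⊕ n1 = 1 ⊕ 1 = 0
n3 = n2 ⊕ w = 0 ⊕ 1 = 1
So n3 = 1.

x=1, y=1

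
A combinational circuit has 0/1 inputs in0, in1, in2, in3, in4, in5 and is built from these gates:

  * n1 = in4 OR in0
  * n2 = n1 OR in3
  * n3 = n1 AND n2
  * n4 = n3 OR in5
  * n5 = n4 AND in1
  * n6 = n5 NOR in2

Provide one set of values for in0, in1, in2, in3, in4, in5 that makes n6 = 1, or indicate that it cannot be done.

Check with in0=1, in1=0, in2=0, in3=0, in4=0, in5=0:
n1 = in4 OR in0 = 0 OR 1 = 1
n2 = n1 OR in3 = 1 OR 0 = 1
n3 = n1 AND n2 = 1 AND 1 = 1
n4 = n3 OR in5 = 1 OR 0 = 1
n5 = n4 AND in1 = 1 AND 0 = 0
n6 = n5 NOR in2 = 0 NOR 0 = 1
So n6 = 1 as required.

in0=1, in1=0, in2=0, in3=0, in4=0, in5=0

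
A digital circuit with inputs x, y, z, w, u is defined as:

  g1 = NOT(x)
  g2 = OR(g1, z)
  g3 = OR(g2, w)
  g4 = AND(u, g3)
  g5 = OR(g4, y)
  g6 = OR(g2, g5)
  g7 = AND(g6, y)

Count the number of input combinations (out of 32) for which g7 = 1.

16

g7 = AND(g6, y) must be 1, so both g6 = 1 and y = 1.
Enumerating the 32 input combinations, 16 give g7 = 1 and 16 give g7 = 0.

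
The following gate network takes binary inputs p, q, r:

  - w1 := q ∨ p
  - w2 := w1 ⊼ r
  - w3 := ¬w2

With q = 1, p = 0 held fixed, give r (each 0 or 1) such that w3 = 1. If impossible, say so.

w3 = ¬w2 must be 1, so w2 = 0.
Check with q = 1, p = 0 and r=1:
w1 = q ∨ p = 1 ∨ 0 = 1
w2 = w1 ⊼ r = 1 ⊼ 1 = 0
w3 = ¬w2 = ¬0 = 1
So w3 = 1.

r=1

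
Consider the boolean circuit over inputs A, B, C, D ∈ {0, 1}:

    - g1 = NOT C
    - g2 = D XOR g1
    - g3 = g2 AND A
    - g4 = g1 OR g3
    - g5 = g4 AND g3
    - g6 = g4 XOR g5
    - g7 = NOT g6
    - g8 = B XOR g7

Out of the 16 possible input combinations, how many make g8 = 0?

8

g8 = B XOR g7 must be 0, so B and g7 are equal.
Enumerating the 16 input combinations, 8 give g8 = 0 and 8 give g8 = 1.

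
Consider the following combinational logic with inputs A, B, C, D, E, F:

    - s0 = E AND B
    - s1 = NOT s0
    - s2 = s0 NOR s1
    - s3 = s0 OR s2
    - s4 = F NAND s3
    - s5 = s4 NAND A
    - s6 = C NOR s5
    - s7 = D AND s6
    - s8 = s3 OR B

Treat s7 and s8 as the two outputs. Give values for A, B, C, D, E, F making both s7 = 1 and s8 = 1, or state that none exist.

Check with A=1, B=1, C=0, D=1, E=1, F=0:
s0 = E AND B = 1 AND 1 = 1
s1 = NOT s0 = NOT 1 = 0
s2 = s0 NOR s1 = 1 NOR 0 = 0
s3 = s0 OR s2 = 1 OR 0 = 1
s4 = F NAND s3 = 0 NAND 1 = 1
s5 = s4 NAND A = 1 NAND 1 = 0
s6 = C NOR s5 = 0 NOR 0 = 1
s7 = D AND s6 = 1 AND 1 = 1
s8 = s3 OR B = 1 OR 1 = 1
So s7 = 1 and s8 = 1.

A=1, B=1, C=0, D=1, E=1, F=0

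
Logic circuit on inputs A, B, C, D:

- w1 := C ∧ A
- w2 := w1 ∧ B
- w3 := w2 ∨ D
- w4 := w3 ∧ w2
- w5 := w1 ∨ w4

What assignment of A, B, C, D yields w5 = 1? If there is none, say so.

w5 = w1 ∨ w4 must be 1, so at least one of w1, w4 is 1.
Check with A=1, B=1, C=1, D=0:
w1 = C ∧ A = 1 ∧ 1 = 1
w2 = w1 ∧ B = 1 ∧ 1 = 1
w3 = w2 ∨ D = 1 ∨ 0 = 1
w4 = w3 ∧ w2 = 1 ∧ 1 = 1
w5 = w1 ∨ w4 = 1 ∨ 1 = 1
So w5 = 1 as required.

A=1, B=1, C=1, D=0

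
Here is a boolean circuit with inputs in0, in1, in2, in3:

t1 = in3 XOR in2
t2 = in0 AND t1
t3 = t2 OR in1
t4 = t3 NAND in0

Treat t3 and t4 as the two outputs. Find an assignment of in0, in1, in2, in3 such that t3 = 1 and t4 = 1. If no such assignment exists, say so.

in0=0, in1=1, in2=1, in3=0

Check with in0=0, in1=1, in2=1, in3=0:
t1 = in3 XOR in2 = 0 XOR 1 = 1
t2 = in0 AND t1 = 0 AND 1 = 0
t3 = t2 OR in1 = 0 OR 1 = 1
t4 = t3 NAND in0 = 1 NAND 0 = 1
So t3 = 1 and t4 = 1.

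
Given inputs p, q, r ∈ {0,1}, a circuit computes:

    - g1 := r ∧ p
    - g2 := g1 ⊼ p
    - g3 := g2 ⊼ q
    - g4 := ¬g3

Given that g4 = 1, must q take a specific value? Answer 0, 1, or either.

1

g4 = ¬g3 must be 1, so g3 = 0.
g3 = g2 ⊼ q must be 0, so both g2 = 1 and q = 1.
Every assignment with g4 = 1 has q = 1; there are 3 such assignment(s).
  p=0, q=1, r=0
  p=0, q=1, r=1
  p=1, q=1, r=0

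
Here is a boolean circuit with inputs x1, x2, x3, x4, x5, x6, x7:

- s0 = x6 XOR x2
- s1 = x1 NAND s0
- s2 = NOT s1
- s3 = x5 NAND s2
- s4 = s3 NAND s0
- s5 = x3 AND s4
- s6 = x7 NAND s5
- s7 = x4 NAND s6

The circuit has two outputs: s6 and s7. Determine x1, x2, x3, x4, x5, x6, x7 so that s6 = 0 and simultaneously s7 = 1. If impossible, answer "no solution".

Check with x1=1, x2=1, x3=1, x4=1, x5=0, x6=1, x7=1:
s0 = x6 XOR x2 = 1 XOR 1 = 0
s1 = x1 NAND s0 = 1 NAND 0 = 1
s2 = NOT s1 = NOT 1 = 0
s3 = x5 NAND s2 = 0 NAND 0 = 1
s4 = s3 NAND s0 = 1 NAND 0 = 1
s5 = x3 AND s4 = 1 AND 1 = 1
s6 = x7 NAND s5 = 1 NAND 1 = 0
s7 = x4 NAND s6 = 1 NAND 0 = 1
So s6 = 0 and s7 = 1.

x1=1, x2=1, x3=1, x4=1, x5=0, x6=1, x7=1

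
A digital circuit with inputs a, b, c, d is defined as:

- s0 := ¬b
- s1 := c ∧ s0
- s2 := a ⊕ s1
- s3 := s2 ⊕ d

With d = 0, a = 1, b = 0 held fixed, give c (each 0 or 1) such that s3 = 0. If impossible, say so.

s3 = s2 ⊕ d must be 0, so s2 and d are equal.
Check with d = 0, a = 1, b = 0 and c=1:
s0 = ¬b = ¬0 = 1
s1 = c ∧ s0 = 1 ∧ 1 = 1
s2 = a ⊕ s1 = 1 ⊕ 1 = 0
s3 = s2 ⊕ d = 0 ⊕ 0 = 0
So s3 = 0.

c=1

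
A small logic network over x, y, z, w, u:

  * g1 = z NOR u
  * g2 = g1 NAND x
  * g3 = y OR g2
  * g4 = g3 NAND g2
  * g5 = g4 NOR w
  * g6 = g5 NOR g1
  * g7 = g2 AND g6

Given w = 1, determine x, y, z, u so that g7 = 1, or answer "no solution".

g7 = g2 AND g6 must be 1, so both g2 = 1 and g6 = 1.
g2 = g1 NAND x must be 1, so at least one of g1, x is 0.
Check with w = 1 and x=0, y=0, z=1, u=0:
g1 = z NOR u = 1 NOR 0 = 0
g2 = g1 NAND x = 0 NAND 0 = 1
g3 = y OR g2 = 0 OR 1 = 1
g4 = g3 NAND g2 = 1 NAND 1 = 0
g5 = g4 NOR w = 0 NOR 1 = 0
g6 = g5 NOR g1 = 0 NOR 0 = 1
g7 = g2 AND g6 = 1 AND 1 = 1
So g7 = 1.

x=0, y=0, z=1, u=0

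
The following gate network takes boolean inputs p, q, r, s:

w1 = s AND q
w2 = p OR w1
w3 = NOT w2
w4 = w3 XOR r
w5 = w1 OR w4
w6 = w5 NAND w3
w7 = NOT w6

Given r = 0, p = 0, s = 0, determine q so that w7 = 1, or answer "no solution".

w7 = NOT w6 must be 1, so w6 = 0.
Check with r = 0, p = 0, s = 0 and q=1:
w1 = s AND q = 0 AND 1 = 0
w2 = p OR w1 = 0 OR 0 = 0
w3 = NOT w2 = NOT 0 = 1
w4 = w3 XOR r = 1 XOR 0 = 1
w5 = w1 OR w4 = 0 OR 1 = 1
w6 = w5 NAND w3 = 1 NAND 1 = 0
w7 = NOT w6 = NOT 0 = 1
So w7 = 1.

q=1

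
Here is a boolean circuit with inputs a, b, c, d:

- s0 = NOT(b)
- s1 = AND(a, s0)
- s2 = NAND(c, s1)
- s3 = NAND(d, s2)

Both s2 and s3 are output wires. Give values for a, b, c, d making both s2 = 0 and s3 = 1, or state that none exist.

Check with a=1, b=0, c=1, d=0:
s0 = NOT(b) = NOT 0 = 1
s1 = AND(a, s0) = AND(1, 1) = 1
s2 = NAND(c, s1) = NAND(1, 1) = 0
s3 = NAND(d, s2) = NAND(0, 0) = 1
So s2 = 0 and s3 = 1.

a=1, b=0, c=1, d=0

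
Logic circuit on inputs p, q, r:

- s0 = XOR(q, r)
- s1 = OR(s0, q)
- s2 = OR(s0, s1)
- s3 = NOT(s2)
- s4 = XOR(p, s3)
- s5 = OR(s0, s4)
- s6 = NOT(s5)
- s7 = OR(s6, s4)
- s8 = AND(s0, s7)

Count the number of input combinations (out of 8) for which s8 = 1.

s8 = AND(s0, s7) must be 1, so both s0 = 1 and s7 = 1.
Enumerating the 8 input combinations, 2 give s8 = 1 and 6 give s8 = 0.

2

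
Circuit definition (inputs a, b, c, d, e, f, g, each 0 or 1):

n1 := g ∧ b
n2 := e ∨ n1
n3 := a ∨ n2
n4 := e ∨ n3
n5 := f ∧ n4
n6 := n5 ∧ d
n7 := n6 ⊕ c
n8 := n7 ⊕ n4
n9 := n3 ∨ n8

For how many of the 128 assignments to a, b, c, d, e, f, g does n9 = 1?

n9 = n3 ∨ n8 must be 1, so at least one of n3, n8 is 1.
Enumerating the 128 input combinations, 116 give n9 = 1 and 12 give n9 = 0.

116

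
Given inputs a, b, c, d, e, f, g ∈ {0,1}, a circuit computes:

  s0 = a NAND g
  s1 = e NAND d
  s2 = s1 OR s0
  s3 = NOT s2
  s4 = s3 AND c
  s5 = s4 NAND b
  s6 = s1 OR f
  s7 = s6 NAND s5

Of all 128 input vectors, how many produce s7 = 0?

s7 = s6 NAND s5 must be 0, so both s6 = 1 and s5 = 1.
s6 = s1 OR f must be 1, so at least one of s1, f is 1.
s5 = s4 NAND b must be 1, so at least one of s4, b is 0.
Enumerating the 128 input combinations, 111 give s7 = 0 and 17 give s7 = 1.

111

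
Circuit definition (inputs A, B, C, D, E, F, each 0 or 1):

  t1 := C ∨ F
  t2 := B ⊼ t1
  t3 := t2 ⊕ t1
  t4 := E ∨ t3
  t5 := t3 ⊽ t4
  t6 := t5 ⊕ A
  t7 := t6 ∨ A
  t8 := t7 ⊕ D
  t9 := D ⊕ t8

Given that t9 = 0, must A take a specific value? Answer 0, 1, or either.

0

t9 = D ⊕ t8 must be 0, so D and t8 are equal.
Every assignment with t9 = 0 has A = 0; there are 26 such assignment(s).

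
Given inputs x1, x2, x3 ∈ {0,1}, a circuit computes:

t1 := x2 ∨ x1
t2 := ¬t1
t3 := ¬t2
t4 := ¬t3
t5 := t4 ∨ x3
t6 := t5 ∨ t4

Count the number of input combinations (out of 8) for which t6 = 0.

t6 = t5 ∨ t4 must be 0, so both t5 = 0 and t4 = 0.
t5 = t4 ∨ x3 must be 0, so both t4 = 0 and x3 = 0.
Satisfying assignments:
  x1=0, x2=1, x3=0
  x1=1, x2=0, x3=0
  x1=1, x2=1, x3=0

3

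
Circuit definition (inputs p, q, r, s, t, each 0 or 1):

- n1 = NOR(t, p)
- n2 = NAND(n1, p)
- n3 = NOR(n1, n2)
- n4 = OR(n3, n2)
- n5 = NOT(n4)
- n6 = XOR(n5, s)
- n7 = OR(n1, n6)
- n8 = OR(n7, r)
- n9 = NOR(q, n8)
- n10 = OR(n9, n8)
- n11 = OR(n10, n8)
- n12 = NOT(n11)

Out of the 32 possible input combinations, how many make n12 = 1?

3

n12 = NOT(n11) must be 1, so n11 = 0.
n11 = OR(n10, n8) must be 0, so both n10 = 0 and n8 = 0.
Enumerating the 32 input combinations, 3 give n12 = 1 and 29 give n12 = 0.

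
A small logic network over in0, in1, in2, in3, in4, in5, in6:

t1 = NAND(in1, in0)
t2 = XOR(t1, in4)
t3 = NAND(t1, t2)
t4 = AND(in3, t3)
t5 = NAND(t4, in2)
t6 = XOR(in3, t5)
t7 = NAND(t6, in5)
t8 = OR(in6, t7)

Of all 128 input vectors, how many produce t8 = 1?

107

t8 = OR(in6, t7) must be 1, so at least one of in6, t7 is 1.
Enumerating the 128 input combinations, 107 give t8 = 1 and 21 give t8 = 0.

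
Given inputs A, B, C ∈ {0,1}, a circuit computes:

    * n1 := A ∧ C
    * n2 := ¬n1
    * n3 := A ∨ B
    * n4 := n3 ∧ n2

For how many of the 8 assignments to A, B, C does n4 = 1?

4

n4 = n3 ∧ n2 must be 1, so both n3 = 1 and n2 = 1.
Satisfying assignments:
  A=0, B=1, C=0
  A=0, B=1, C=1
  A=1, B=0, C=0
  A=1, B=1, C=0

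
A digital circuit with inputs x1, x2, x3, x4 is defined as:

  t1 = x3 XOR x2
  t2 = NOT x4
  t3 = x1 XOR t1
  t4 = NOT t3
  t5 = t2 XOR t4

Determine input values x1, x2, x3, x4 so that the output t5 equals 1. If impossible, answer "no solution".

t5 = t2 XOR t4 must be 1, so t2 and t4 differ.
Check with x1=1, x2=1, x3=0, x4=1:
t1 = x3 XOR x2 = 0 XOR 1 = 1
t2 = NOT x4 = NOT 1 = 0
t3 = x1 XOR t1 = 1 XOR 1 = 0
t4 = NOT t3 = NOT 0 = 1
t5 = t2 XOR t4 = 0 XOR 1 = 1
So t5 = 1 as required.

x1=1, x2=1, x3=0, x4=1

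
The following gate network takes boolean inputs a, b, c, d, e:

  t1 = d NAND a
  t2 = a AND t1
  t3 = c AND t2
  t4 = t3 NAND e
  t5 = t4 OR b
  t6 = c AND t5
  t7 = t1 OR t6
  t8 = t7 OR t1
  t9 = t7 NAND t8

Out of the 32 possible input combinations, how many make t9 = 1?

4

t9 = t7 NAND t8 must be 1, so at least one of t7, t8 is 0.
Enumerating the 32 input combinations, 4 give t9 = 1 and 28 give t9 = 0.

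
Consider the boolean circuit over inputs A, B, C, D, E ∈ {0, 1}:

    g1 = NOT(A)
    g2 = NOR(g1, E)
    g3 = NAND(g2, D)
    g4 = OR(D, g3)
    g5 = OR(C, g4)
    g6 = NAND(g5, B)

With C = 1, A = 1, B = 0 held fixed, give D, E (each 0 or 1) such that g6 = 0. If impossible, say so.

no solution exists

With C = 1, A = 1, B = 0 fixed, none of the 4 settings of D, E give g6 = 0.
For example, with D=1, E=0:
g1 = NOT(A) = NOT 1 = 0
g2 = NOR(g1, E) = NOR(0, 0) = 1
g3 = NAND(g2, D) = NAND(1, 1) = 0
g4 = OR(D, g3) = OR(1, 0) = 1
g5 = OR(C, g4) = OR(1, 1) = 1
g6 = NAND(g5, B) = NAND(1, 0) = 1
giving g6 = 1 ≠ 0.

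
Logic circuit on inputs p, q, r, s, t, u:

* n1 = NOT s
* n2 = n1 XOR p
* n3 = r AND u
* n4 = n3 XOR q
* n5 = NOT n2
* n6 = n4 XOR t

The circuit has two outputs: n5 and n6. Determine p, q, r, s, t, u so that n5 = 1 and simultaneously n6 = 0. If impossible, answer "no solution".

p=1, q=1, r=0, s=0, t=1, u=0

Check with p=1, q=1, r=0, s=0, t=1, u=0:
n1 = NOT s = NOT 0 = 1
n2 = n1 XOR p = 1 XOR 1 = 0
n3 = r AND u = 0 AND 0 = 0
n4 = n3 XOR q = 0 XOR 1 = 1
n5 = NOT n2 = NOT 0 = 1
n6 = n4 XOR t = 1 XOR 1 = 0
So n5 = 1 and n6 = 0.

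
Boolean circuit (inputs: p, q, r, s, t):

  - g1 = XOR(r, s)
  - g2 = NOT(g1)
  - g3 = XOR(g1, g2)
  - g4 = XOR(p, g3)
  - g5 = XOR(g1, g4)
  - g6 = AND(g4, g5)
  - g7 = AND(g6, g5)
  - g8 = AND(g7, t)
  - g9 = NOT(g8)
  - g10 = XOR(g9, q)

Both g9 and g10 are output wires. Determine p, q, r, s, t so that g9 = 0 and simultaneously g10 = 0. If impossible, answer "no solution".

p=0, q=0, r=1, s=1, t=1

Check with p=0, q=0, r=1, s=1, t=1:
g1 = XOR(r, s) = XOR(1, 1) = 0
g2 = NOT(g1) = NOT 0 = 1
g3 = XOR(g1, g2) = XOR(0, 1) = 1
g4 = XOR(p, g3) = XOR(0, 1) = 1
g5 = XOR(g1, g4) = XOR(0, 1) = 1
g6 = AND(g4, g5) = AND(1, 1) = 1
g7 = AND(g6, g5) = AND(1, 1) = 1
g8 = AND(g7, t) = AND(1, 1) = 1
g9 = NOT(g8) = NOT 1 = 0
g10 = XOR(g9, q) = XOR(0, 0) = 0
So g9 = 0 and g10 = 0.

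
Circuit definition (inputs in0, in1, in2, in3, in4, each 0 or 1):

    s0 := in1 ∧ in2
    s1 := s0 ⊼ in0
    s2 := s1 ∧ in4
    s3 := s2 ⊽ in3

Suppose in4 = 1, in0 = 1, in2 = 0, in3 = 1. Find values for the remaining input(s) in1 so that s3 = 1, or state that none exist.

With in4 = 1, in0 = 1, in2 = 0, in3 = 1 fixed, none of the 2 settings of in1 give s3 = 1.
For example, with in1=0:
s0 = in1 ∧ in2 = 0 ∧ 0 = 0
s1 = s0 ⊼ in0 = 0 ⊼ 1 = 1
s2 = s1 ∧ in4 = 1 ∧ 1 = 1
s3 = s2 ⊽ in3 = 1 ⊽ 1 = 0
giving s3 = 0 ≠ 1.

no solution exists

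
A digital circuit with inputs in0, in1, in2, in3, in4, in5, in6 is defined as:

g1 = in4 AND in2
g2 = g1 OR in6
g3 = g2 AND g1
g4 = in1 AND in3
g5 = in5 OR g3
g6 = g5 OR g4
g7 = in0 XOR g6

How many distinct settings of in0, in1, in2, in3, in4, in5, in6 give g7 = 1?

g7 = in0 XOR g6 must be 1, so in0 and g6 differ.
Enumerating the 128 input combinations, 64 give g7 = 1 and 64 give g7 = 0.

64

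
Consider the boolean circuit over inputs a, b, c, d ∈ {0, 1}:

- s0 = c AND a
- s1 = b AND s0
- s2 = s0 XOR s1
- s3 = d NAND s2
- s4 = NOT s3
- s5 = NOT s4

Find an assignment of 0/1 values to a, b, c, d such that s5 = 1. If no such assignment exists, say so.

s5 = NOT s4 must be 1, so s4 = 0.
s4 = NOT s3 must be 0, so s3 = 1.
Check with a=0, b=1, c=0, d=1:
s0 = c AND a = 0 AND 0 = 0
s1 = b AND s0 = 1 AND 0 = 0
s2 = s0 XOR s1 = 0 XOR 0 = 0
s3 = d NAND s2 = 1 NAND 0 = 1
s4 = NOT s3 = NOT 1 = 0
s5 = NOT s4 = NOT 0 = 1
So s5 = 1 as required.

a=0, b=1, c=0, d=1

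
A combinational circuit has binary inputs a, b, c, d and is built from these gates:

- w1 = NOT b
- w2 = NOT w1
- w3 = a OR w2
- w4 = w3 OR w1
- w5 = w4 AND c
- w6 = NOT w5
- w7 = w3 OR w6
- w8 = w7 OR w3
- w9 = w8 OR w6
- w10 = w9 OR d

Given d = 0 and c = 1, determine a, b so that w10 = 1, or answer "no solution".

a=1, b=1

Check with d = 0 and c = 1 and a=1, b=1:
w1 = NOT b = NOT 1 = 0
w2 = NOT w1 = NOT 0 = 1
w3 = a OR w2 = 1 OR 1 = 1
w4 = w3 OR w1 = 1 OR 0 = 1
w5 = w4 AND c = 1 AND 1 = 1
w6 = NOT w5 = NOT 1 = 0
w7 = w3 OR w6 = 1 OR 0 = 1
w8 = w7 OR w3 = 1 OR 1 = 1
w9 = w8 OR w6 = 1 OR 0 = 1
w10 = w9 OR d = 1 OR 0 = 1
So w10 = 1.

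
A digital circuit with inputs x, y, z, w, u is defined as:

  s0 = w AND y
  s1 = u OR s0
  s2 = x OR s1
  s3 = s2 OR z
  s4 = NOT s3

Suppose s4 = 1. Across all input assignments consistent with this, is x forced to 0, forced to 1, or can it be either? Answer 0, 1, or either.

s4 = NOT s3 must be 1, so s3 = 0.
s3 = s2 OR z must be 0, so both s2 = 0 and z = 0.
Every assignment with s4 = 1 has x = 0; there are 3 such assignment(s).
  x=0, y=0, z=0, w=0, u=0
  x=0, y=0, z=0, w=1, u=0
  x=0, y=1, z=0, w=0, u=0

0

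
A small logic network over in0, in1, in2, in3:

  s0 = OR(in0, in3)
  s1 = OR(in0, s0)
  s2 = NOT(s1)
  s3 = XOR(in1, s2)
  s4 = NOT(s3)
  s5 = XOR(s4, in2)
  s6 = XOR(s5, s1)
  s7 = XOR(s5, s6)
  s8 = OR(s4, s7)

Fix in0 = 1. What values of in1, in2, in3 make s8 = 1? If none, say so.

s8 = OR(s4, s7) must be 1, so at least one of s4, s7 is 1.
Check with in0 = 1 and in1=0, in2=1, in3=0:
s0 = OR(in0, in3) = OR(1, 0) = 1
s1 = OR(in0, s0) = OR(1, 1) = 1
s2 = NOT(s1) = NOT 1 = 0
s3 = XOR(in1, s2) = XOR(0, 0) = 0
s4 = NOT(s3) = NOT 0 = 1
s5 = XOR(s4, in2) = XOR(1, 1) = 0
s6 = XOR(s5, s1) = XOR(0, 1) = 1
s7 = XOR(s5, s6) = XOR(0, 1) = 1
s8 = OR(s4, s7) = OR(1, 1) = 1
So s8 = 1.

in1=0, in2=1, in3=0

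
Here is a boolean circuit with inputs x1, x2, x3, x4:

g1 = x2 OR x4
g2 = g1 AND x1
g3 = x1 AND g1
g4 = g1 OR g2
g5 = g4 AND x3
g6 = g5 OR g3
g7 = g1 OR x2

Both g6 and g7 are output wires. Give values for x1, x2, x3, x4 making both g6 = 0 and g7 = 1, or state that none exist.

x1=0, x2=1, x3=0, x4=1

Check with x1=0, x2=1, x3=0, x4=1:
g1 = x2 OR x4 = 1 OR 1 = 1
g2 = g1 AND x1 = 1 AND 0 = 0
g3 = x1 AND g1 = 0 AND 1 = 0
g4 = g1 OR g2 = 1 OR 0 = 1
g5 = g4 AND x3 = 1 AND 0 = 0
g6 = g5 OR g3 = 0 OR 0 = 0
g7 = g1 OR x2 = 1 OR 1 = 1
So g6 = 0 and g7 = 1.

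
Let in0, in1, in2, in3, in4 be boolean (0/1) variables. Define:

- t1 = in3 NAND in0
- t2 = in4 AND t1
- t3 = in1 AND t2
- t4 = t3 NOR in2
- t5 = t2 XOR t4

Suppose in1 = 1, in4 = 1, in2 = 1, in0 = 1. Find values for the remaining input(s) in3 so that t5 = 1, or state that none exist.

t5 = t2 XOR t4 must be 1, so t2 and t4 differ.
Check with in1 = 1, in4 = 1, in2 = 1, in0 = 1 and in3=0:
t1 = in3 NAND in0 = 0 NAND 1 = 1
t2 = in4 AND t1 = 1 AND 1 = 1
t3 = in1 AND t2 = 1 AND 1 = 1
t4 = t3 NOR in2 = 1 NOR 1 = 0
t5 = t2 XOR t4 = 1 XOR 0 = 1
So t5 = 1.

in3=0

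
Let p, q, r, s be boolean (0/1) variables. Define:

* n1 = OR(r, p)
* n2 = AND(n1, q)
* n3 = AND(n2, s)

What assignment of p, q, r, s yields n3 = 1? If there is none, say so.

n3 = AND(n2, s) must be 1, so both n2 = 1 and s = 1.
n2 = AND(n1, q) must be 1, so both n1 = 1 and q = 1.
Check with p=0 q=1 r=1 s=1:
n1 = OR(r, p) = OR(1, 0) = 1
n2 = AND(n1, q) = AND(1, 1) = 1
n3 = AND(n2, s) = AND(1, 1) = 1
So n3 = 1 as required.

p=0 q=1 r=1 s=1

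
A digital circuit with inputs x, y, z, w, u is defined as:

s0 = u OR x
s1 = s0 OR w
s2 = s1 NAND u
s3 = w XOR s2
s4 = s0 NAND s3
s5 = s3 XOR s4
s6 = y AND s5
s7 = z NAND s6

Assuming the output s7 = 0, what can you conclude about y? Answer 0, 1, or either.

1

s7 = z NAND s6 must be 0, so both z = 1 and s6 = 1.
Every assignment with s7 = 0 has y = 1; there are 7 such assignment(s).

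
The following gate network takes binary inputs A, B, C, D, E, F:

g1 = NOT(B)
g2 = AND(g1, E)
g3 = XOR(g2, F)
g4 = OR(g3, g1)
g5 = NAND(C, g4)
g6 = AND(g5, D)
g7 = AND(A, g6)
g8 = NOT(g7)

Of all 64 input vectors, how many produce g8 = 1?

g8 = NOT(g7) must be 1, so g7 = 0.
g7 = AND(A, g6) must be 0, so at least one of A, g6 is 0.
Enumerating the 64 input combinations, 54 give g8 = 1 and 10 give g8 = 0.

54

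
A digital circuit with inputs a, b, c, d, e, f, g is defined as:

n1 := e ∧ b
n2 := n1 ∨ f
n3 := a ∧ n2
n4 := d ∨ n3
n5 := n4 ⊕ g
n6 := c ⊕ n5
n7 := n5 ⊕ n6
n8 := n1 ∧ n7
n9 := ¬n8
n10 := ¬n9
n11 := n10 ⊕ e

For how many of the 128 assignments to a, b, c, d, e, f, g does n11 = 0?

80

n11 = n10 ⊕ e must be 0, so n10 and e are equal.
Enumerating the 128 input combinations, 80 give n11 = 0 and 48 give n11 = 1.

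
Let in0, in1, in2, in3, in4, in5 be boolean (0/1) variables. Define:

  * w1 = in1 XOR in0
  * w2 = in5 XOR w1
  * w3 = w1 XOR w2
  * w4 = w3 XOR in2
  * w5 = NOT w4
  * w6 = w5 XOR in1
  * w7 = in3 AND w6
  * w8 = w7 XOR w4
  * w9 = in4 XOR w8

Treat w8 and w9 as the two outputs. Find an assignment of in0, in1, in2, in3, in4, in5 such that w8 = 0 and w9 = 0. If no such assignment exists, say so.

in0=1, in1=0, in2=1, in3=0, in4=0, in5=1

Check with in0=1, in1=0, in2=1, in3=0, in4=0, in5=1:
w1 = in1 XOR in0 = 0 XOR 1 = 1
w2 = in5 XOR w1 = 1 XOR 1 = 0
w3 = w1 XOR w2 = 1 XOR 0 = 1
w4 = w3 XOR in2 = 1 XOR 1 = 0
w5 = NOT w4 = NOT 0 = 1
w6 = w5 XOR in1 = 1 XOR 0 = 1
w7 = in3 AND w6 = 0 AND 1 = 0
w8 = w7 XOR w4 = 0 XOR 0 = 0
w9 = in4 XOR w8 = 0 XOR 0 = 0
So w8 = 0 and w9 = 0.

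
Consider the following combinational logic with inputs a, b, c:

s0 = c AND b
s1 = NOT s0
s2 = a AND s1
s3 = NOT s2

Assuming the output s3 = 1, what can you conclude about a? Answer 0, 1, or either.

either

Both values of a occur among assignments with s3 = 1:
  a=0: a=0, b=0, c=0
  a=1: a=1, b=1, c=1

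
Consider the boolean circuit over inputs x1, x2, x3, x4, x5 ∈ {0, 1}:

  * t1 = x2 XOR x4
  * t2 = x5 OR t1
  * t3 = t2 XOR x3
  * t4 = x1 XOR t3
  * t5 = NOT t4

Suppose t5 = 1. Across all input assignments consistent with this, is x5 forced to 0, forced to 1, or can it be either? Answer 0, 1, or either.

either

Both values of x5 occur among assignments with t5 = 1:
  x5=0: x1=0, x2=0, x3=0, x4=0, x5=0
  x5=1: x1=0, x2=0, x3=1, x4=0, x5=1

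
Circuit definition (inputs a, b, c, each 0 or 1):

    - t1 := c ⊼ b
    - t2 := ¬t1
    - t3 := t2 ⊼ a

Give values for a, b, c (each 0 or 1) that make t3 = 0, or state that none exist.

t3 = t2 ⊼ a must be 0, so both t2 = 1 and a = 1.
Check with a=1 b=1 c=1:
t1 = c ⊼ b = 1 ⊼ 1 = 0
t2 = ¬t1 = ¬0 = 1
t3 = t2 ⊼ a = 1 ⊼ 1 = 0
So t3 = 0 as required.

a=1 b=1 c=1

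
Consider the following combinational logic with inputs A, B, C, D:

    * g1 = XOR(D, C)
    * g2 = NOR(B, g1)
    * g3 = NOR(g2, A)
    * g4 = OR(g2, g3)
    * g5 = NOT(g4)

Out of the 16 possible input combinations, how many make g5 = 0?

g5 = NOT(g4) must be 0, so g4 = 1.
g4 = OR(g2, g3) must be 1, so at least one of g2, g3 is 1.
Enumerating the 16 input combinations, 10 give g5 = 0 and 6 give g5 = 1.

10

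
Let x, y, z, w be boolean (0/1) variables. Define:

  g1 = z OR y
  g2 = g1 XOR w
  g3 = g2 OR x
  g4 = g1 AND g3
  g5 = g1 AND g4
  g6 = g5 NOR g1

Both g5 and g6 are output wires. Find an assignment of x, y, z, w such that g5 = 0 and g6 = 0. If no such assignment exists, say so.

x=0, y=1, z=1, w=1

Check with x=0, y=1, z=1, w=1:
g1 = z OR y = 1 OR 1 = 1
g2 = g1 XOR w = 1 XOR 1 = 0
g3 = g2 OR x = 0 OR 0 = 0
g4 = g1 AND g3 = 1 AND 0 = 0
g5 = g1 AND g4 = 1 AND 0 = 0
g6 = g5 NOR g1 = 0 NOR 1 = 0
So g5 = 0 and g6 = 0.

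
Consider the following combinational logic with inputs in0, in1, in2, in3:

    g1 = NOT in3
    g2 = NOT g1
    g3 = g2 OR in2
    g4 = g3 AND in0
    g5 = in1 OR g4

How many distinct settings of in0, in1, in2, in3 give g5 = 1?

g5 = in1 OR g4 must be 1, so at least one of in1, g4 is 1.
Enumerating the 16 input combinations, 11 give g5 = 1 and 5 give g5 = 0.

11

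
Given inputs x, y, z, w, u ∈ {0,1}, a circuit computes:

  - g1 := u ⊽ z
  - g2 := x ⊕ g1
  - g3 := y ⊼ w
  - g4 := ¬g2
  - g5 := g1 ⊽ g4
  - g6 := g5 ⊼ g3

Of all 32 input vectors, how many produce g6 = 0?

9

g6 = g5 ⊼ g3 must be 0, so both g5 = 1 and g3 = 1.
g5 = g1 ⊽ g4 must be 1, so both g1 = 0 and g4 = 0.
g3 = y ⊼ w must be 1, so at least one of y, w is 0.
Enumerating the 32 input combinations, 9 give g6 = 0 and 23 give g6 = 1.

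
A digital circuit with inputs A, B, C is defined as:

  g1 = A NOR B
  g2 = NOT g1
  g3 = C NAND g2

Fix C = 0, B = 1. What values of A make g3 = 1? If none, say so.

A=0

g3 = C NAND g2 must be 1, so at least one of C, g2 is 0.
Check with C = 0, B = 1 and A=0:
g1 = A NOR B = 0 NOR 1 = 0
g2 = NOT g1 = NOT 0 = 1
g3 = C NAND g2 = 0 NAND 1 = 1
So g3 = 1.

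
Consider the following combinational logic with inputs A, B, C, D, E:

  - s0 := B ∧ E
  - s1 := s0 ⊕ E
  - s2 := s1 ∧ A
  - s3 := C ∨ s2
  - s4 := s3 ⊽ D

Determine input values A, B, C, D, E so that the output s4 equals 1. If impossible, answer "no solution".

s4 = s3 ⊽ D must be 1, so both s3 = 0 and D = 0.
Check with A=1, B=1, C=0, D=0, E=0:
s0 = B ∧ E = 1 ∧ 0 = 0
s1 = s0 ⊕ E = 0 ⊕ 0 = 0
s2 = s1 ∧ A = 0 ∧ 1 = 0
s3 = C ∨ s2 = 0 ∨ 0 = 0
s4 = s3 ⊽ D = 0 ⊽ 0 = 1
So s4 = 1 as required.

A=1, B=1, C=0, D=0, E=0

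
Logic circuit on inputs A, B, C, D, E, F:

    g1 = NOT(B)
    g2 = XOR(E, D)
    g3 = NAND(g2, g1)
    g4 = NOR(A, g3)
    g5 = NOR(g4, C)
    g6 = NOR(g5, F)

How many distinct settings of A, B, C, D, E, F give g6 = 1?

18

g6 = NOR(g5, F) must be 1, so both g5 = 0 and F = 0.
g5 = NOR(g4, C) must be 0, so at least one of g4, C is 1.
Enumerating the 64 input combinations, 18 give g6 = 1 and 46 give g6 = 0.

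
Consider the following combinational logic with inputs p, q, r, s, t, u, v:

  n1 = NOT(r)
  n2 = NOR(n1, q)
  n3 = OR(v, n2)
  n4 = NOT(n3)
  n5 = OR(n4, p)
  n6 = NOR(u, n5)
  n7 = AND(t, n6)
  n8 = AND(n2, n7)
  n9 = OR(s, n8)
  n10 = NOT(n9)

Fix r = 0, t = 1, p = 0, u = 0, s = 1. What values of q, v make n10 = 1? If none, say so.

no solution exists

With r = 0, t = 1, p = 0, u = 0, s = 1 fixed, none of the 4 settings of q, v give n10 = 1.
For example, with q=1, v=1:
n1 = NOT(r) = NOT 0 = 1
n2 = NOR(n1, q) = NOR(1, 1) = 0
n3 = OR(v, n2) = OR(1, 0) = 1
n4 = NOT(n3) = NOT 1 = 0
n5 = OR(n4, p) = OR(0, 0) = 0
n6 = NOR(u, n5) = NOR(0, 0) = 1
n7 = AND(t, n6) = AND(1, 1) = 1
n8 = AND(n2, n7) = AND(0, 1) = 0
n9 = OR(s, n8) = OR(1, 0) = 1
n10 = NOT(n9) = NOT 1 = 0
giving n10 = 0 ≠ 1.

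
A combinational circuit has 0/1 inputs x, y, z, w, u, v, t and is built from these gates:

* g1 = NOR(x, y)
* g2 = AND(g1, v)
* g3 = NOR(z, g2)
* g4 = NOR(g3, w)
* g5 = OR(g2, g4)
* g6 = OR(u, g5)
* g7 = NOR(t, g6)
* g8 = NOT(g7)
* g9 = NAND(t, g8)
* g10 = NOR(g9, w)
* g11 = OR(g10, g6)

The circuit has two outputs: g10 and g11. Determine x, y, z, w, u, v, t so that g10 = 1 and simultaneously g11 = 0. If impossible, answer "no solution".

no solution exists

Across all 128 input combinations, none give both g10 = 1 and g11 = 0.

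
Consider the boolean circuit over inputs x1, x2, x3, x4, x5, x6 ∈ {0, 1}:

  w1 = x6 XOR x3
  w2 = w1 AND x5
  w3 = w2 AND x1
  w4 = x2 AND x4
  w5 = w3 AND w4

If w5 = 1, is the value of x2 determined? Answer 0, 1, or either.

1

w5 = w3 AND w4 must be 1, so both w3 = 1 and w4 = 1.
Every assignment with w5 = 1 has x2 = 1; there are 2 such assignment(s).
  x1=1, x2=1, x3=0, x4=1, x5=1, x6=1
  x1=1, x2=1, x3=1, x4=1, x5=1, x6=0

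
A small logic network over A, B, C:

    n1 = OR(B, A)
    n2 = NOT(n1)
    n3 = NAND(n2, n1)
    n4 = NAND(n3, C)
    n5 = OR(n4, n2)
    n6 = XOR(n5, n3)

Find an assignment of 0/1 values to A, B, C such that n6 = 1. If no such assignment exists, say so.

A=1 B=0 C=1

n6 = XOR(n5, n3) must be 1, so n5 and n3 differ.
Check with A=1 B=0 C=1:
n1 = OR(B, A) = OR(0, 1) = 1
n2 = NOT(n1) = NOT 1 = 0
n3 = NAND(n2, n1) = NAND(0, 1) = 1
n4 = NAND(n3, C) = NAND(1, 1) = 0
n5 = OR(n4, n2) = OR(0, 0) = 0
n6 = XOR(n5, n3) = XOR(0, 1) = 1
So n6 = 1 as required.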